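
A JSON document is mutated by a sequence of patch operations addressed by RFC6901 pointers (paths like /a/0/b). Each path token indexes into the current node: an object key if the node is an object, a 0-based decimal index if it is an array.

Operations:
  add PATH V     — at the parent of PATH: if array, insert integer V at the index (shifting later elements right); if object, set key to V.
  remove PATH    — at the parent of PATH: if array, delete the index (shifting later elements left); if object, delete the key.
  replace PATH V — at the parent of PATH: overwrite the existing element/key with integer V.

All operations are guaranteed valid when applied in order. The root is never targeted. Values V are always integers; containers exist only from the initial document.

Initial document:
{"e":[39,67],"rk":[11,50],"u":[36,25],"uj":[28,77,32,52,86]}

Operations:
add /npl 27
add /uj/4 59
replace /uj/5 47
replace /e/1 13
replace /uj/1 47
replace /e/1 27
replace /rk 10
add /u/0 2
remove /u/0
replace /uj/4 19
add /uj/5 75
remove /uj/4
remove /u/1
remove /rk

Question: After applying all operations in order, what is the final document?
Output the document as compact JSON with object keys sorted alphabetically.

After op 1 (add /npl 27): {"e":[39,67],"npl":27,"rk":[11,50],"u":[36,25],"uj":[28,77,32,52,86]}
After op 2 (add /uj/4 59): {"e":[39,67],"npl":27,"rk":[11,50],"u":[36,25],"uj":[28,77,32,52,59,86]}
After op 3 (replace /uj/5 47): {"e":[39,67],"npl":27,"rk":[11,50],"u":[36,25],"uj":[28,77,32,52,59,47]}
After op 4 (replace /e/1 13): {"e":[39,13],"npl":27,"rk":[11,50],"u":[36,25],"uj":[28,77,32,52,59,47]}
After op 5 (replace /uj/1 47): {"e":[39,13],"npl":27,"rk":[11,50],"u":[36,25],"uj":[28,47,32,52,59,47]}
After op 6 (replace /e/1 27): {"e":[39,27],"npl":27,"rk":[11,50],"u":[36,25],"uj":[28,47,32,52,59,47]}
After op 7 (replace /rk 10): {"e":[39,27],"npl":27,"rk":10,"u":[36,25],"uj":[28,47,32,52,59,47]}
After op 8 (add /u/0 2): {"e":[39,27],"npl":27,"rk":10,"u":[2,36,25],"uj":[28,47,32,52,59,47]}
After op 9 (remove /u/0): {"e":[39,27],"npl":27,"rk":10,"u":[36,25],"uj":[28,47,32,52,59,47]}
After op 10 (replace /uj/4 19): {"e":[39,27],"npl":27,"rk":10,"u":[36,25],"uj":[28,47,32,52,19,47]}
After op 11 (add /uj/5 75): {"e":[39,27],"npl":27,"rk":10,"u":[36,25],"uj":[28,47,32,52,19,75,47]}
After op 12 (remove /uj/4): {"e":[39,27],"npl":27,"rk":10,"u":[36,25],"uj":[28,47,32,52,75,47]}
After op 13 (remove /u/1): {"e":[39,27],"npl":27,"rk":10,"u":[36],"uj":[28,47,32,52,75,47]}
After op 14 (remove /rk): {"e":[39,27],"npl":27,"u":[36],"uj":[28,47,32,52,75,47]}

Answer: {"e":[39,27],"npl":27,"u":[36],"uj":[28,47,32,52,75,47]}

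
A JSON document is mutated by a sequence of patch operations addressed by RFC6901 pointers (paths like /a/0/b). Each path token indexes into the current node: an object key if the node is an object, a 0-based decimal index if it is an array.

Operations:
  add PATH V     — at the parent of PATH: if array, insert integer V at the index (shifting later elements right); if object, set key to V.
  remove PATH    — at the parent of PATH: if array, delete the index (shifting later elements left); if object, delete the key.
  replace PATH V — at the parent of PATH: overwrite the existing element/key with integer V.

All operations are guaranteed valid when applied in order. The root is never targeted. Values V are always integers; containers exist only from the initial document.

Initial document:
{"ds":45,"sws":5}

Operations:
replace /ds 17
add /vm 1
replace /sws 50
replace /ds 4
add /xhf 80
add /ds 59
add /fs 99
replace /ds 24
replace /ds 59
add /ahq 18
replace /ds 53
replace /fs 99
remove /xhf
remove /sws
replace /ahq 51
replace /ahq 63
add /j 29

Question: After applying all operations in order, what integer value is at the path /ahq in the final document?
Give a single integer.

Answer: 63

Derivation:
After op 1 (replace /ds 17): {"ds":17,"sws":5}
After op 2 (add /vm 1): {"ds":17,"sws":5,"vm":1}
After op 3 (replace /sws 50): {"ds":17,"sws":50,"vm":1}
After op 4 (replace /ds 4): {"ds":4,"sws":50,"vm":1}
After op 5 (add /xhf 80): {"ds":4,"sws":50,"vm":1,"xhf":80}
After op 6 (add /ds 59): {"ds":59,"sws":50,"vm":1,"xhf":80}
After op 7 (add /fs 99): {"ds":59,"fs":99,"sws":50,"vm":1,"xhf":80}
After op 8 (replace /ds 24): {"ds":24,"fs":99,"sws":50,"vm":1,"xhf":80}
After op 9 (replace /ds 59): {"ds":59,"fs":99,"sws":50,"vm":1,"xhf":80}
After op 10 (add /ahq 18): {"ahq":18,"ds":59,"fs":99,"sws":50,"vm":1,"xhf":80}
After op 11 (replace /ds 53): {"ahq":18,"ds":53,"fs":99,"sws":50,"vm":1,"xhf":80}
After op 12 (replace /fs 99): {"ahq":18,"ds":53,"fs":99,"sws":50,"vm":1,"xhf":80}
After op 13 (remove /xhf): {"ahq":18,"ds":53,"fs":99,"sws":50,"vm":1}
After op 14 (remove /sws): {"ahq":18,"ds":53,"fs":99,"vm":1}
After op 15 (replace /ahq 51): {"ahq":51,"ds":53,"fs":99,"vm":1}
After op 16 (replace /ahq 63): {"ahq":63,"ds":53,"fs":99,"vm":1}
After op 17 (add /j 29): {"ahq":63,"ds":53,"fs":99,"j":29,"vm":1}
Value at /ahq: 63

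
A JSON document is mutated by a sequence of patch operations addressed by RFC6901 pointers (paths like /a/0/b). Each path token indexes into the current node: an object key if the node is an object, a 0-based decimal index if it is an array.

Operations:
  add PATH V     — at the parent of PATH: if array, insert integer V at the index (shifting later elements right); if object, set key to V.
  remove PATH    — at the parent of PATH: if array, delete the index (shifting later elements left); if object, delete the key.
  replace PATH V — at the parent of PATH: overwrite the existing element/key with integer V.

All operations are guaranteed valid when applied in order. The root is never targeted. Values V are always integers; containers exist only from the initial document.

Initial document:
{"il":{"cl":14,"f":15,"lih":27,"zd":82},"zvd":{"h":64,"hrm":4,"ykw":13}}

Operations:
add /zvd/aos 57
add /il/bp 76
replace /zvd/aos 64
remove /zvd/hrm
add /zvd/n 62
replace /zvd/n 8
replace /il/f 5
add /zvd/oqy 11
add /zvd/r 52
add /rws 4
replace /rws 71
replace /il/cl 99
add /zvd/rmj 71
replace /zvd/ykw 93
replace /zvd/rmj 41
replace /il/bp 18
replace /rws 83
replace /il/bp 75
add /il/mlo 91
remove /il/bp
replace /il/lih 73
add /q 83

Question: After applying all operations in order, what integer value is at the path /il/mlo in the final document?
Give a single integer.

Answer: 91

Derivation:
After op 1 (add /zvd/aos 57): {"il":{"cl":14,"f":15,"lih":27,"zd":82},"zvd":{"aos":57,"h":64,"hrm":4,"ykw":13}}
After op 2 (add /il/bp 76): {"il":{"bp":76,"cl":14,"f":15,"lih":27,"zd":82},"zvd":{"aos":57,"h":64,"hrm":4,"ykw":13}}
After op 3 (replace /zvd/aos 64): {"il":{"bp":76,"cl":14,"f":15,"lih":27,"zd":82},"zvd":{"aos":64,"h":64,"hrm":4,"ykw":13}}
After op 4 (remove /zvd/hrm): {"il":{"bp":76,"cl":14,"f":15,"lih":27,"zd":82},"zvd":{"aos":64,"h":64,"ykw":13}}
After op 5 (add /zvd/n 62): {"il":{"bp":76,"cl":14,"f":15,"lih":27,"zd":82},"zvd":{"aos":64,"h":64,"n":62,"ykw":13}}
After op 6 (replace /zvd/n 8): {"il":{"bp":76,"cl":14,"f":15,"lih":27,"zd":82},"zvd":{"aos":64,"h":64,"n":8,"ykw":13}}
After op 7 (replace /il/f 5): {"il":{"bp":76,"cl":14,"f":5,"lih":27,"zd":82},"zvd":{"aos":64,"h":64,"n":8,"ykw":13}}
After op 8 (add /zvd/oqy 11): {"il":{"bp":76,"cl":14,"f":5,"lih":27,"zd":82},"zvd":{"aos":64,"h":64,"n":8,"oqy":11,"ykw":13}}
After op 9 (add /zvd/r 52): {"il":{"bp":76,"cl":14,"f":5,"lih":27,"zd":82},"zvd":{"aos":64,"h":64,"n":8,"oqy":11,"r":52,"ykw":13}}
After op 10 (add /rws 4): {"il":{"bp":76,"cl":14,"f":5,"lih":27,"zd":82},"rws":4,"zvd":{"aos":64,"h":64,"n":8,"oqy":11,"r":52,"ykw":13}}
After op 11 (replace /rws 71): {"il":{"bp":76,"cl":14,"f":5,"lih":27,"zd":82},"rws":71,"zvd":{"aos":64,"h":64,"n":8,"oqy":11,"r":52,"ykw":13}}
After op 12 (replace /il/cl 99): {"il":{"bp":76,"cl":99,"f":5,"lih":27,"zd":82},"rws":71,"zvd":{"aos":64,"h":64,"n":8,"oqy":11,"r":52,"ykw":13}}
After op 13 (add /zvd/rmj 71): {"il":{"bp":76,"cl":99,"f":5,"lih":27,"zd":82},"rws":71,"zvd":{"aos":64,"h":64,"n":8,"oqy":11,"r":52,"rmj":71,"ykw":13}}
After op 14 (replace /zvd/ykw 93): {"il":{"bp":76,"cl":99,"f":5,"lih":27,"zd":82},"rws":71,"zvd":{"aos":64,"h":64,"n":8,"oqy":11,"r":52,"rmj":71,"ykw":93}}
After op 15 (replace /zvd/rmj 41): {"il":{"bp":76,"cl":99,"f":5,"lih":27,"zd":82},"rws":71,"zvd":{"aos":64,"h":64,"n":8,"oqy":11,"r":52,"rmj":41,"ykw":93}}
After op 16 (replace /il/bp 18): {"il":{"bp":18,"cl":99,"f":5,"lih":27,"zd":82},"rws":71,"zvd":{"aos":64,"h":64,"n":8,"oqy":11,"r":52,"rmj":41,"ykw":93}}
After op 17 (replace /rws 83): {"il":{"bp":18,"cl":99,"f":5,"lih":27,"zd":82},"rws":83,"zvd":{"aos":64,"h":64,"n":8,"oqy":11,"r":52,"rmj":41,"ykw":93}}
After op 18 (replace /il/bp 75): {"il":{"bp":75,"cl":99,"f":5,"lih":27,"zd":82},"rws":83,"zvd":{"aos":64,"h":64,"n":8,"oqy":11,"r":52,"rmj":41,"ykw":93}}
After op 19 (add /il/mlo 91): {"il":{"bp":75,"cl":99,"f":5,"lih":27,"mlo":91,"zd":82},"rws":83,"zvd":{"aos":64,"h":64,"n":8,"oqy":11,"r":52,"rmj":41,"ykw":93}}
After op 20 (remove /il/bp): {"il":{"cl":99,"f":5,"lih":27,"mlo":91,"zd":82},"rws":83,"zvd":{"aos":64,"h":64,"n":8,"oqy":11,"r":52,"rmj":41,"ykw":93}}
After op 21 (replace /il/lih 73): {"il":{"cl":99,"f":5,"lih":73,"mlo":91,"zd":82},"rws":83,"zvd":{"aos":64,"h":64,"n":8,"oqy":11,"r":52,"rmj":41,"ykw":93}}
After op 22 (add /q 83): {"il":{"cl":99,"f":5,"lih":73,"mlo":91,"zd":82},"q":83,"rws":83,"zvd":{"aos":64,"h":64,"n":8,"oqy":11,"r":52,"rmj":41,"ykw":93}}
Value at /il/mlo: 91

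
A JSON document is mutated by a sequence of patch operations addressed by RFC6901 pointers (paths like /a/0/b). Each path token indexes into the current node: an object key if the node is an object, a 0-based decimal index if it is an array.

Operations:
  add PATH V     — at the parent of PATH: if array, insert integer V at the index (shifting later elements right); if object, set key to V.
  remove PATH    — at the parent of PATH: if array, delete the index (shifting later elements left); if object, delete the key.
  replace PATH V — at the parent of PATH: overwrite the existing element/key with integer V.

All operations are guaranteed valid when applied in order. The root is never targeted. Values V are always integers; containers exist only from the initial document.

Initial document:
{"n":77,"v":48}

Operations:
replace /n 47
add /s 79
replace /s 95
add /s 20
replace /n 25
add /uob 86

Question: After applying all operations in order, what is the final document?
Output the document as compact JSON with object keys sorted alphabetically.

After op 1 (replace /n 47): {"n":47,"v":48}
After op 2 (add /s 79): {"n":47,"s":79,"v":48}
After op 3 (replace /s 95): {"n":47,"s":95,"v":48}
After op 4 (add /s 20): {"n":47,"s":20,"v":48}
After op 5 (replace /n 25): {"n":25,"s":20,"v":48}
After op 6 (add /uob 86): {"n":25,"s":20,"uob":86,"v":48}

Answer: {"n":25,"s":20,"uob":86,"v":48}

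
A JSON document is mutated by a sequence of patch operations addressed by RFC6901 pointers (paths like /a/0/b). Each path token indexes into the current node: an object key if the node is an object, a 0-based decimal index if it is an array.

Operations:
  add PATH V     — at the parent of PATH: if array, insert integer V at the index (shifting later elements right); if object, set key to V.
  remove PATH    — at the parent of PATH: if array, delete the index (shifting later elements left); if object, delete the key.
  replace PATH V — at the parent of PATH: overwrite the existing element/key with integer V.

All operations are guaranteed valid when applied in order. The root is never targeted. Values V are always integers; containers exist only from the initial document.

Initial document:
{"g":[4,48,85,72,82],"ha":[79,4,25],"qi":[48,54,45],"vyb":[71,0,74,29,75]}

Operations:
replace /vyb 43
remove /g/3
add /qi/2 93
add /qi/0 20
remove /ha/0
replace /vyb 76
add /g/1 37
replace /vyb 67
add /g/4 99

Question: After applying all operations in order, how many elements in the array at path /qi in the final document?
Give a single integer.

After op 1 (replace /vyb 43): {"g":[4,48,85,72,82],"ha":[79,4,25],"qi":[48,54,45],"vyb":43}
After op 2 (remove /g/3): {"g":[4,48,85,82],"ha":[79,4,25],"qi":[48,54,45],"vyb":43}
After op 3 (add /qi/2 93): {"g":[4,48,85,82],"ha":[79,4,25],"qi":[48,54,93,45],"vyb":43}
After op 4 (add /qi/0 20): {"g":[4,48,85,82],"ha":[79,4,25],"qi":[20,48,54,93,45],"vyb":43}
After op 5 (remove /ha/0): {"g":[4,48,85,82],"ha":[4,25],"qi":[20,48,54,93,45],"vyb":43}
After op 6 (replace /vyb 76): {"g":[4,48,85,82],"ha":[4,25],"qi":[20,48,54,93,45],"vyb":76}
After op 7 (add /g/1 37): {"g":[4,37,48,85,82],"ha":[4,25],"qi":[20,48,54,93,45],"vyb":76}
After op 8 (replace /vyb 67): {"g":[4,37,48,85,82],"ha":[4,25],"qi":[20,48,54,93,45],"vyb":67}
After op 9 (add /g/4 99): {"g":[4,37,48,85,99,82],"ha":[4,25],"qi":[20,48,54,93,45],"vyb":67}
Size at path /qi: 5

Answer: 5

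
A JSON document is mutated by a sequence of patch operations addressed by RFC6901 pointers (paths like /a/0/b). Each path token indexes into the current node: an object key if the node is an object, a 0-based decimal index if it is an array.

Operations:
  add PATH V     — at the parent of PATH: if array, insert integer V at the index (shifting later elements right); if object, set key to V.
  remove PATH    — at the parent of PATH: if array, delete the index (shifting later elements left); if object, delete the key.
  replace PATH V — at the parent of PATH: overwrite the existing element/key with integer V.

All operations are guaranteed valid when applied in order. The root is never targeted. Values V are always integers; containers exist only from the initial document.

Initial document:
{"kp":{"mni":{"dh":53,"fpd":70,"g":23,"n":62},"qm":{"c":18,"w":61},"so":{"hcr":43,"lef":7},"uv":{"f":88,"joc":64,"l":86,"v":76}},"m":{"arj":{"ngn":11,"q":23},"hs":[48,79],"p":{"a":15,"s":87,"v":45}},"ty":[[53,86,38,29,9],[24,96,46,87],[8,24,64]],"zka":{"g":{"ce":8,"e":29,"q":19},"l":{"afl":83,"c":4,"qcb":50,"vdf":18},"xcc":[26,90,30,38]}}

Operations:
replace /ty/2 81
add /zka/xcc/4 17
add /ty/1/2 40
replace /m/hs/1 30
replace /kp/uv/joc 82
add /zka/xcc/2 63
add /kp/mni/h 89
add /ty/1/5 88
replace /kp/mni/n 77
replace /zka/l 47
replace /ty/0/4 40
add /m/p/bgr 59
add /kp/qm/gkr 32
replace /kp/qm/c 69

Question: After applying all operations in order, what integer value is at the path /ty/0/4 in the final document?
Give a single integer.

After op 1 (replace /ty/2 81): {"kp":{"mni":{"dh":53,"fpd":70,"g":23,"n":62},"qm":{"c":18,"w":61},"so":{"hcr":43,"lef":7},"uv":{"f":88,"joc":64,"l":86,"v":76}},"m":{"arj":{"ngn":11,"q":23},"hs":[48,79],"p":{"a":15,"s":87,"v":45}},"ty":[[53,86,38,29,9],[24,96,46,87],81],"zka":{"g":{"ce":8,"e":29,"q":19},"l":{"afl":83,"c":4,"qcb":50,"vdf":18},"xcc":[26,90,30,38]}}
After op 2 (add /zka/xcc/4 17): {"kp":{"mni":{"dh":53,"fpd":70,"g":23,"n":62},"qm":{"c":18,"w":61},"so":{"hcr":43,"lef":7},"uv":{"f":88,"joc":64,"l":86,"v":76}},"m":{"arj":{"ngn":11,"q":23},"hs":[48,79],"p":{"a":15,"s":87,"v":45}},"ty":[[53,86,38,29,9],[24,96,46,87],81],"zka":{"g":{"ce":8,"e":29,"q":19},"l":{"afl":83,"c":4,"qcb":50,"vdf":18},"xcc":[26,90,30,38,17]}}
After op 3 (add /ty/1/2 40): {"kp":{"mni":{"dh":53,"fpd":70,"g":23,"n":62},"qm":{"c":18,"w":61},"so":{"hcr":43,"lef":7},"uv":{"f":88,"joc":64,"l":86,"v":76}},"m":{"arj":{"ngn":11,"q":23},"hs":[48,79],"p":{"a":15,"s":87,"v":45}},"ty":[[53,86,38,29,9],[24,96,40,46,87],81],"zka":{"g":{"ce":8,"e":29,"q":19},"l":{"afl":83,"c":4,"qcb":50,"vdf":18},"xcc":[26,90,30,38,17]}}
After op 4 (replace /m/hs/1 30): {"kp":{"mni":{"dh":53,"fpd":70,"g":23,"n":62},"qm":{"c":18,"w":61},"so":{"hcr":43,"lef":7},"uv":{"f":88,"joc":64,"l":86,"v":76}},"m":{"arj":{"ngn":11,"q":23},"hs":[48,30],"p":{"a":15,"s":87,"v":45}},"ty":[[53,86,38,29,9],[24,96,40,46,87],81],"zka":{"g":{"ce":8,"e":29,"q":19},"l":{"afl":83,"c":4,"qcb":50,"vdf":18},"xcc":[26,90,30,38,17]}}
After op 5 (replace /kp/uv/joc 82): {"kp":{"mni":{"dh":53,"fpd":70,"g":23,"n":62},"qm":{"c":18,"w":61},"so":{"hcr":43,"lef":7},"uv":{"f":88,"joc":82,"l":86,"v":76}},"m":{"arj":{"ngn":11,"q":23},"hs":[48,30],"p":{"a":15,"s":87,"v":45}},"ty":[[53,86,38,29,9],[24,96,40,46,87],81],"zka":{"g":{"ce":8,"e":29,"q":19},"l":{"afl":83,"c":4,"qcb":50,"vdf":18},"xcc":[26,90,30,38,17]}}
After op 6 (add /zka/xcc/2 63): {"kp":{"mni":{"dh":53,"fpd":70,"g":23,"n":62},"qm":{"c":18,"w":61},"so":{"hcr":43,"lef":7},"uv":{"f":88,"joc":82,"l":86,"v":76}},"m":{"arj":{"ngn":11,"q":23},"hs":[48,30],"p":{"a":15,"s":87,"v":45}},"ty":[[53,86,38,29,9],[24,96,40,46,87],81],"zka":{"g":{"ce":8,"e":29,"q":19},"l":{"afl":83,"c":4,"qcb":50,"vdf":18},"xcc":[26,90,63,30,38,17]}}
After op 7 (add /kp/mni/h 89): {"kp":{"mni":{"dh":53,"fpd":70,"g":23,"h":89,"n":62},"qm":{"c":18,"w":61},"so":{"hcr":43,"lef":7},"uv":{"f":88,"joc":82,"l":86,"v":76}},"m":{"arj":{"ngn":11,"q":23},"hs":[48,30],"p":{"a":15,"s":87,"v":45}},"ty":[[53,86,38,29,9],[24,96,40,46,87],81],"zka":{"g":{"ce":8,"e":29,"q":19},"l":{"afl":83,"c":4,"qcb":50,"vdf":18},"xcc":[26,90,63,30,38,17]}}
After op 8 (add /ty/1/5 88): {"kp":{"mni":{"dh":53,"fpd":70,"g":23,"h":89,"n":62},"qm":{"c":18,"w":61},"so":{"hcr":43,"lef":7},"uv":{"f":88,"joc":82,"l":86,"v":76}},"m":{"arj":{"ngn":11,"q":23},"hs":[48,30],"p":{"a":15,"s":87,"v":45}},"ty":[[53,86,38,29,9],[24,96,40,46,87,88],81],"zka":{"g":{"ce":8,"e":29,"q":19},"l":{"afl":83,"c":4,"qcb":50,"vdf":18},"xcc":[26,90,63,30,38,17]}}
After op 9 (replace /kp/mni/n 77): {"kp":{"mni":{"dh":53,"fpd":70,"g":23,"h":89,"n":77},"qm":{"c":18,"w":61},"so":{"hcr":43,"lef":7},"uv":{"f":88,"joc":82,"l":86,"v":76}},"m":{"arj":{"ngn":11,"q":23},"hs":[48,30],"p":{"a":15,"s":87,"v":45}},"ty":[[53,86,38,29,9],[24,96,40,46,87,88],81],"zka":{"g":{"ce":8,"e":29,"q":19},"l":{"afl":83,"c":4,"qcb":50,"vdf":18},"xcc":[26,90,63,30,38,17]}}
After op 10 (replace /zka/l 47): {"kp":{"mni":{"dh":53,"fpd":70,"g":23,"h":89,"n":77},"qm":{"c":18,"w":61},"so":{"hcr":43,"lef":7},"uv":{"f":88,"joc":82,"l":86,"v":76}},"m":{"arj":{"ngn":11,"q":23},"hs":[48,30],"p":{"a":15,"s":87,"v":45}},"ty":[[53,86,38,29,9],[24,96,40,46,87,88],81],"zka":{"g":{"ce":8,"e":29,"q":19},"l":47,"xcc":[26,90,63,30,38,17]}}
After op 11 (replace /ty/0/4 40): {"kp":{"mni":{"dh":53,"fpd":70,"g":23,"h":89,"n":77},"qm":{"c":18,"w":61},"so":{"hcr":43,"lef":7},"uv":{"f":88,"joc":82,"l":86,"v":76}},"m":{"arj":{"ngn":11,"q":23},"hs":[48,30],"p":{"a":15,"s":87,"v":45}},"ty":[[53,86,38,29,40],[24,96,40,46,87,88],81],"zka":{"g":{"ce":8,"e":29,"q":19},"l":47,"xcc":[26,90,63,30,38,17]}}
After op 12 (add /m/p/bgr 59): {"kp":{"mni":{"dh":53,"fpd":70,"g":23,"h":89,"n":77},"qm":{"c":18,"w":61},"so":{"hcr":43,"lef":7},"uv":{"f":88,"joc":82,"l":86,"v":76}},"m":{"arj":{"ngn":11,"q":23},"hs":[48,30],"p":{"a":15,"bgr":59,"s":87,"v":45}},"ty":[[53,86,38,29,40],[24,96,40,46,87,88],81],"zka":{"g":{"ce":8,"e":29,"q":19},"l":47,"xcc":[26,90,63,30,38,17]}}
After op 13 (add /kp/qm/gkr 32): {"kp":{"mni":{"dh":53,"fpd":70,"g":23,"h":89,"n":77},"qm":{"c":18,"gkr":32,"w":61},"so":{"hcr":43,"lef":7},"uv":{"f":88,"joc":82,"l":86,"v":76}},"m":{"arj":{"ngn":11,"q":23},"hs":[48,30],"p":{"a":15,"bgr":59,"s":87,"v":45}},"ty":[[53,86,38,29,40],[24,96,40,46,87,88],81],"zka":{"g":{"ce":8,"e":29,"q":19},"l":47,"xcc":[26,90,63,30,38,17]}}
After op 14 (replace /kp/qm/c 69): {"kp":{"mni":{"dh":53,"fpd":70,"g":23,"h":89,"n":77},"qm":{"c":69,"gkr":32,"w":61},"so":{"hcr":43,"lef":7},"uv":{"f":88,"joc":82,"l":86,"v":76}},"m":{"arj":{"ngn":11,"q":23},"hs":[48,30],"p":{"a":15,"bgr":59,"s":87,"v":45}},"ty":[[53,86,38,29,40],[24,96,40,46,87,88],81],"zka":{"g":{"ce":8,"e":29,"q":19},"l":47,"xcc":[26,90,63,30,38,17]}}
Value at /ty/0/4: 40

Answer: 40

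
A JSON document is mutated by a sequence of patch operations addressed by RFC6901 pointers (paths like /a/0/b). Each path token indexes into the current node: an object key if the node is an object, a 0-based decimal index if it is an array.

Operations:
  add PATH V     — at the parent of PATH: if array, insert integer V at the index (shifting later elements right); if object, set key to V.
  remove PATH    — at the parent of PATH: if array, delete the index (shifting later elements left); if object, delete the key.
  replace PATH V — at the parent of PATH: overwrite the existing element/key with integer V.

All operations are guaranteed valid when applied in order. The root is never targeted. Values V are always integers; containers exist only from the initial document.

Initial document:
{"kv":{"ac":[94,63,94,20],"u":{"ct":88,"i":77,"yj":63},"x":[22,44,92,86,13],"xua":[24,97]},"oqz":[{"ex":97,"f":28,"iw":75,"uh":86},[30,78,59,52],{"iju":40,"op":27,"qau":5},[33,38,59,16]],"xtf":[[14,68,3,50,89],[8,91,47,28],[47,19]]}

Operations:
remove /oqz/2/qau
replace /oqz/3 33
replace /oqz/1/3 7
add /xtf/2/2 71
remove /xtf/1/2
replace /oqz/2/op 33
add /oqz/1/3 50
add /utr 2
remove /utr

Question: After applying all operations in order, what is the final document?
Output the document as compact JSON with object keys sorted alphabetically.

Answer: {"kv":{"ac":[94,63,94,20],"u":{"ct":88,"i":77,"yj":63},"x":[22,44,92,86,13],"xua":[24,97]},"oqz":[{"ex":97,"f":28,"iw":75,"uh":86},[30,78,59,50,7],{"iju":40,"op":33},33],"xtf":[[14,68,3,50,89],[8,91,28],[47,19,71]]}

Derivation:
After op 1 (remove /oqz/2/qau): {"kv":{"ac":[94,63,94,20],"u":{"ct":88,"i":77,"yj":63},"x":[22,44,92,86,13],"xua":[24,97]},"oqz":[{"ex":97,"f":28,"iw":75,"uh":86},[30,78,59,52],{"iju":40,"op":27},[33,38,59,16]],"xtf":[[14,68,3,50,89],[8,91,47,28],[47,19]]}
After op 2 (replace /oqz/3 33): {"kv":{"ac":[94,63,94,20],"u":{"ct":88,"i":77,"yj":63},"x":[22,44,92,86,13],"xua":[24,97]},"oqz":[{"ex":97,"f":28,"iw":75,"uh":86},[30,78,59,52],{"iju":40,"op":27},33],"xtf":[[14,68,3,50,89],[8,91,47,28],[47,19]]}
After op 3 (replace /oqz/1/3 7): {"kv":{"ac":[94,63,94,20],"u":{"ct":88,"i":77,"yj":63},"x":[22,44,92,86,13],"xua":[24,97]},"oqz":[{"ex":97,"f":28,"iw":75,"uh":86},[30,78,59,7],{"iju":40,"op":27},33],"xtf":[[14,68,3,50,89],[8,91,47,28],[47,19]]}
After op 4 (add /xtf/2/2 71): {"kv":{"ac":[94,63,94,20],"u":{"ct":88,"i":77,"yj":63},"x":[22,44,92,86,13],"xua":[24,97]},"oqz":[{"ex":97,"f":28,"iw":75,"uh":86},[30,78,59,7],{"iju":40,"op":27},33],"xtf":[[14,68,3,50,89],[8,91,47,28],[47,19,71]]}
After op 5 (remove /xtf/1/2): {"kv":{"ac":[94,63,94,20],"u":{"ct":88,"i":77,"yj":63},"x":[22,44,92,86,13],"xua":[24,97]},"oqz":[{"ex":97,"f":28,"iw":75,"uh":86},[30,78,59,7],{"iju":40,"op":27},33],"xtf":[[14,68,3,50,89],[8,91,28],[47,19,71]]}
After op 6 (replace /oqz/2/op 33): {"kv":{"ac":[94,63,94,20],"u":{"ct":88,"i":77,"yj":63},"x":[22,44,92,86,13],"xua":[24,97]},"oqz":[{"ex":97,"f":28,"iw":75,"uh":86},[30,78,59,7],{"iju":40,"op":33},33],"xtf":[[14,68,3,50,89],[8,91,28],[47,19,71]]}
After op 7 (add /oqz/1/3 50): {"kv":{"ac":[94,63,94,20],"u":{"ct":88,"i":77,"yj":63},"x":[22,44,92,86,13],"xua":[24,97]},"oqz":[{"ex":97,"f":28,"iw":75,"uh":86},[30,78,59,50,7],{"iju":40,"op":33},33],"xtf":[[14,68,3,50,89],[8,91,28],[47,19,71]]}
After op 8 (add /utr 2): {"kv":{"ac":[94,63,94,20],"u":{"ct":88,"i":77,"yj":63},"x":[22,44,92,86,13],"xua":[24,97]},"oqz":[{"ex":97,"f":28,"iw":75,"uh":86},[30,78,59,50,7],{"iju":40,"op":33},33],"utr":2,"xtf":[[14,68,3,50,89],[8,91,28],[47,19,71]]}
After op 9 (remove /utr): {"kv":{"ac":[94,63,94,20],"u":{"ct":88,"i":77,"yj":63},"x":[22,44,92,86,13],"xua":[24,97]},"oqz":[{"ex":97,"f":28,"iw":75,"uh":86},[30,78,59,50,7],{"iju":40,"op":33},33],"xtf":[[14,68,3,50,89],[8,91,28],[47,19,71]]}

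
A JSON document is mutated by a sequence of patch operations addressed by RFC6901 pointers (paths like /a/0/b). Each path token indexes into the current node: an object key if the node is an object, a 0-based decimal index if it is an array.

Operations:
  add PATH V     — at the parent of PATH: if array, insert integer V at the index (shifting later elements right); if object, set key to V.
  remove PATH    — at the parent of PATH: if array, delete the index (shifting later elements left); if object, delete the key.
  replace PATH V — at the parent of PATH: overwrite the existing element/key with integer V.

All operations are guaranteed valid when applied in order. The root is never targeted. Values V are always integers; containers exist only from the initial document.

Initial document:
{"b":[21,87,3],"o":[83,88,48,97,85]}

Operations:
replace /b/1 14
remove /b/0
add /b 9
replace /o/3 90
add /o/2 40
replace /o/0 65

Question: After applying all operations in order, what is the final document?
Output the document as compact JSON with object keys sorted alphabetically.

Answer: {"b":9,"o":[65,88,40,48,90,85]}

Derivation:
After op 1 (replace /b/1 14): {"b":[21,14,3],"o":[83,88,48,97,85]}
After op 2 (remove /b/0): {"b":[14,3],"o":[83,88,48,97,85]}
After op 3 (add /b 9): {"b":9,"o":[83,88,48,97,85]}
After op 4 (replace /o/3 90): {"b":9,"o":[83,88,48,90,85]}
After op 5 (add /o/2 40): {"b":9,"o":[83,88,40,48,90,85]}
After op 6 (replace /o/0 65): {"b":9,"o":[65,88,40,48,90,85]}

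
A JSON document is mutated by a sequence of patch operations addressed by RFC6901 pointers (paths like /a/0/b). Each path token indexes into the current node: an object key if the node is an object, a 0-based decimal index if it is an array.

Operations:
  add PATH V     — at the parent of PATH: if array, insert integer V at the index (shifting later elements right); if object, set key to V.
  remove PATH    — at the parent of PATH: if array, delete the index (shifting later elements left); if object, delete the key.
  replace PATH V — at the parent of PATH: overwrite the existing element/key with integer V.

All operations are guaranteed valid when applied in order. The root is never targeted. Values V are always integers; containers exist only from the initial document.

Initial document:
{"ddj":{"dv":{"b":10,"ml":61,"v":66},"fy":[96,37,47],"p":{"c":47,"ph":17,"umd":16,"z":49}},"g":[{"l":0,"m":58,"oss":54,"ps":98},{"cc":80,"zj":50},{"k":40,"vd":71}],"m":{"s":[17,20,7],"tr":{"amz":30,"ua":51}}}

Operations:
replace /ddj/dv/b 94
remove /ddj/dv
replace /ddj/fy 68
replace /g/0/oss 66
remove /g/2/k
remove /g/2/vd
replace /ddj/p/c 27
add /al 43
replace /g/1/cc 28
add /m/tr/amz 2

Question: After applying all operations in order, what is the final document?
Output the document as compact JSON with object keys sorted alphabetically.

Answer: {"al":43,"ddj":{"fy":68,"p":{"c":27,"ph":17,"umd":16,"z":49}},"g":[{"l":0,"m":58,"oss":66,"ps":98},{"cc":28,"zj":50},{}],"m":{"s":[17,20,7],"tr":{"amz":2,"ua":51}}}

Derivation:
After op 1 (replace /ddj/dv/b 94): {"ddj":{"dv":{"b":94,"ml":61,"v":66},"fy":[96,37,47],"p":{"c":47,"ph":17,"umd":16,"z":49}},"g":[{"l":0,"m":58,"oss":54,"ps":98},{"cc":80,"zj":50},{"k":40,"vd":71}],"m":{"s":[17,20,7],"tr":{"amz":30,"ua":51}}}
After op 2 (remove /ddj/dv): {"ddj":{"fy":[96,37,47],"p":{"c":47,"ph":17,"umd":16,"z":49}},"g":[{"l":0,"m":58,"oss":54,"ps":98},{"cc":80,"zj":50},{"k":40,"vd":71}],"m":{"s":[17,20,7],"tr":{"amz":30,"ua":51}}}
After op 3 (replace /ddj/fy 68): {"ddj":{"fy":68,"p":{"c":47,"ph":17,"umd":16,"z":49}},"g":[{"l":0,"m":58,"oss":54,"ps":98},{"cc":80,"zj":50},{"k":40,"vd":71}],"m":{"s":[17,20,7],"tr":{"amz":30,"ua":51}}}
After op 4 (replace /g/0/oss 66): {"ddj":{"fy":68,"p":{"c":47,"ph":17,"umd":16,"z":49}},"g":[{"l":0,"m":58,"oss":66,"ps":98},{"cc":80,"zj":50},{"k":40,"vd":71}],"m":{"s":[17,20,7],"tr":{"amz":30,"ua":51}}}
After op 5 (remove /g/2/k): {"ddj":{"fy":68,"p":{"c":47,"ph":17,"umd":16,"z":49}},"g":[{"l":0,"m":58,"oss":66,"ps":98},{"cc":80,"zj":50},{"vd":71}],"m":{"s":[17,20,7],"tr":{"amz":30,"ua":51}}}
After op 6 (remove /g/2/vd): {"ddj":{"fy":68,"p":{"c":47,"ph":17,"umd":16,"z":49}},"g":[{"l":0,"m":58,"oss":66,"ps":98},{"cc":80,"zj":50},{}],"m":{"s":[17,20,7],"tr":{"amz":30,"ua":51}}}
After op 7 (replace /ddj/p/c 27): {"ddj":{"fy":68,"p":{"c":27,"ph":17,"umd":16,"z":49}},"g":[{"l":0,"m":58,"oss":66,"ps":98},{"cc":80,"zj":50},{}],"m":{"s":[17,20,7],"tr":{"amz":30,"ua":51}}}
After op 8 (add /al 43): {"al":43,"ddj":{"fy":68,"p":{"c":27,"ph":17,"umd":16,"z":49}},"g":[{"l":0,"m":58,"oss":66,"ps":98},{"cc":80,"zj":50},{}],"m":{"s":[17,20,7],"tr":{"amz":30,"ua":51}}}
After op 9 (replace /g/1/cc 28): {"al":43,"ddj":{"fy":68,"p":{"c":27,"ph":17,"umd":16,"z":49}},"g":[{"l":0,"m":58,"oss":66,"ps":98},{"cc":28,"zj":50},{}],"m":{"s":[17,20,7],"tr":{"amz":30,"ua":51}}}
After op 10 (add /m/tr/amz 2): {"al":43,"ddj":{"fy":68,"p":{"c":27,"ph":17,"umd":16,"z":49}},"g":[{"l":0,"m":58,"oss":66,"ps":98},{"cc":28,"zj":50},{}],"m":{"s":[17,20,7],"tr":{"amz":2,"ua":51}}}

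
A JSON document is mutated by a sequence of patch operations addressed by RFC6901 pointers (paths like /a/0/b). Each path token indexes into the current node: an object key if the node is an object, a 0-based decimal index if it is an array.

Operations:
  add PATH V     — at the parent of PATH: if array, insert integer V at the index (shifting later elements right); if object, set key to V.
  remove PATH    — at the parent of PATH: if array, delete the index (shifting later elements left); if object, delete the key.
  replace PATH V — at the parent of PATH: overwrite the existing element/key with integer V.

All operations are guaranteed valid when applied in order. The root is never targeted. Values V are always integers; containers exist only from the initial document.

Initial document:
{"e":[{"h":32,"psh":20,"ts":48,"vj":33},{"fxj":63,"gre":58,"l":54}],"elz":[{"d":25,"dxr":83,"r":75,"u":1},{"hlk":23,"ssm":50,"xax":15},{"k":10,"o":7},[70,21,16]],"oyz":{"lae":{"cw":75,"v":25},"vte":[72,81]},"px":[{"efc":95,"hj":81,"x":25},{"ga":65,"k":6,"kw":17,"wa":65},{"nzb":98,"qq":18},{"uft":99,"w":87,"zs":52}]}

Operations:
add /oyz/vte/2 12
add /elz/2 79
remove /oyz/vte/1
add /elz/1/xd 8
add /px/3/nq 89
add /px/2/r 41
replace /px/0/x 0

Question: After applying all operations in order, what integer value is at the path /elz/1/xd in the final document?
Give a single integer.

After op 1 (add /oyz/vte/2 12): {"e":[{"h":32,"psh":20,"ts":48,"vj":33},{"fxj":63,"gre":58,"l":54}],"elz":[{"d":25,"dxr":83,"r":75,"u":1},{"hlk":23,"ssm":50,"xax":15},{"k":10,"o":7},[70,21,16]],"oyz":{"lae":{"cw":75,"v":25},"vte":[72,81,12]},"px":[{"efc":95,"hj":81,"x":25},{"ga":65,"k":6,"kw":17,"wa":65},{"nzb":98,"qq":18},{"uft":99,"w":87,"zs":52}]}
After op 2 (add /elz/2 79): {"e":[{"h":32,"psh":20,"ts":48,"vj":33},{"fxj":63,"gre":58,"l":54}],"elz":[{"d":25,"dxr":83,"r":75,"u":1},{"hlk":23,"ssm":50,"xax":15},79,{"k":10,"o":7},[70,21,16]],"oyz":{"lae":{"cw":75,"v":25},"vte":[72,81,12]},"px":[{"efc":95,"hj":81,"x":25},{"ga":65,"k":6,"kw":17,"wa":65},{"nzb":98,"qq":18},{"uft":99,"w":87,"zs":52}]}
After op 3 (remove /oyz/vte/1): {"e":[{"h":32,"psh":20,"ts":48,"vj":33},{"fxj":63,"gre":58,"l":54}],"elz":[{"d":25,"dxr":83,"r":75,"u":1},{"hlk":23,"ssm":50,"xax":15},79,{"k":10,"o":7},[70,21,16]],"oyz":{"lae":{"cw":75,"v":25},"vte":[72,12]},"px":[{"efc":95,"hj":81,"x":25},{"ga":65,"k":6,"kw":17,"wa":65},{"nzb":98,"qq":18},{"uft":99,"w":87,"zs":52}]}
After op 4 (add /elz/1/xd 8): {"e":[{"h":32,"psh":20,"ts":48,"vj":33},{"fxj":63,"gre":58,"l":54}],"elz":[{"d":25,"dxr":83,"r":75,"u":1},{"hlk":23,"ssm":50,"xax":15,"xd":8},79,{"k":10,"o":7},[70,21,16]],"oyz":{"lae":{"cw":75,"v":25},"vte":[72,12]},"px":[{"efc":95,"hj":81,"x":25},{"ga":65,"k":6,"kw":17,"wa":65},{"nzb":98,"qq":18},{"uft":99,"w":87,"zs":52}]}
After op 5 (add /px/3/nq 89): {"e":[{"h":32,"psh":20,"ts":48,"vj":33},{"fxj":63,"gre":58,"l":54}],"elz":[{"d":25,"dxr":83,"r":75,"u":1},{"hlk":23,"ssm":50,"xax":15,"xd":8},79,{"k":10,"o":7},[70,21,16]],"oyz":{"lae":{"cw":75,"v":25},"vte":[72,12]},"px":[{"efc":95,"hj":81,"x":25},{"ga":65,"k":6,"kw":17,"wa":65},{"nzb":98,"qq":18},{"nq":89,"uft":99,"w":87,"zs":52}]}
After op 6 (add /px/2/r 41): {"e":[{"h":32,"psh":20,"ts":48,"vj":33},{"fxj":63,"gre":58,"l":54}],"elz":[{"d":25,"dxr":83,"r":75,"u":1},{"hlk":23,"ssm":50,"xax":15,"xd":8},79,{"k":10,"o":7},[70,21,16]],"oyz":{"lae":{"cw":75,"v":25},"vte":[72,12]},"px":[{"efc":95,"hj":81,"x":25},{"ga":65,"k":6,"kw":17,"wa":65},{"nzb":98,"qq":18,"r":41},{"nq":89,"uft":99,"w":87,"zs":52}]}
After op 7 (replace /px/0/x 0): {"e":[{"h":32,"psh":20,"ts":48,"vj":33},{"fxj":63,"gre":58,"l":54}],"elz":[{"d":25,"dxr":83,"r":75,"u":1},{"hlk":23,"ssm":50,"xax":15,"xd":8},79,{"k":10,"o":7},[70,21,16]],"oyz":{"lae":{"cw":75,"v":25},"vte":[72,12]},"px":[{"efc":95,"hj":81,"x":0},{"ga":65,"k":6,"kw":17,"wa":65},{"nzb":98,"qq":18,"r":41},{"nq":89,"uft":99,"w":87,"zs":52}]}
Value at /elz/1/xd: 8

Answer: 8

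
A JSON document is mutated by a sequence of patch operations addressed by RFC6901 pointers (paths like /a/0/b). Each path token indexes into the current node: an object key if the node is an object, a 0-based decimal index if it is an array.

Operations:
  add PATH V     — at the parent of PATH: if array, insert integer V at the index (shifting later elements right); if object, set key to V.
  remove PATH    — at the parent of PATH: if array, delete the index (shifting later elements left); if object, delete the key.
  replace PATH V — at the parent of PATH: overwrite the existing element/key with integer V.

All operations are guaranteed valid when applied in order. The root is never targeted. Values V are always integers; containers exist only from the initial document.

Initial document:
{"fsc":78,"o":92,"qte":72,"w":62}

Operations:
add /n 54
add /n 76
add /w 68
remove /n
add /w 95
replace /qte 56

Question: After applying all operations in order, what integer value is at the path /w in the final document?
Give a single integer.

Answer: 95

Derivation:
After op 1 (add /n 54): {"fsc":78,"n":54,"o":92,"qte":72,"w":62}
After op 2 (add /n 76): {"fsc":78,"n":76,"o":92,"qte":72,"w":62}
After op 3 (add /w 68): {"fsc":78,"n":76,"o":92,"qte":72,"w":68}
After op 4 (remove /n): {"fsc":78,"o":92,"qte":72,"w":68}
After op 5 (add /w 95): {"fsc":78,"o":92,"qte":72,"w":95}
After op 6 (replace /qte 56): {"fsc":78,"o":92,"qte":56,"w":95}
Value at /w: 95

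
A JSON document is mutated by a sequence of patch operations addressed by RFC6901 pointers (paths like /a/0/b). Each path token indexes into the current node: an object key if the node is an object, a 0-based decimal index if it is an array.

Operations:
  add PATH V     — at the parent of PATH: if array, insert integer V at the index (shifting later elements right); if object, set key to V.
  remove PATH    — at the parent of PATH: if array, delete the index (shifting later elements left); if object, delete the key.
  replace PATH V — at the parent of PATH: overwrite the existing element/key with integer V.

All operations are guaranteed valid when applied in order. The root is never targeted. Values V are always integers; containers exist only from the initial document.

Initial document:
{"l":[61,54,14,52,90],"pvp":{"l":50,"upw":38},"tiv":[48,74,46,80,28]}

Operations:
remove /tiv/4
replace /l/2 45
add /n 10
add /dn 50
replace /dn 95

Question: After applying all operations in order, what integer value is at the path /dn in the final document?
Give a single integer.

After op 1 (remove /tiv/4): {"l":[61,54,14,52,90],"pvp":{"l":50,"upw":38},"tiv":[48,74,46,80]}
After op 2 (replace /l/2 45): {"l":[61,54,45,52,90],"pvp":{"l":50,"upw":38},"tiv":[48,74,46,80]}
After op 3 (add /n 10): {"l":[61,54,45,52,90],"n":10,"pvp":{"l":50,"upw":38},"tiv":[48,74,46,80]}
After op 4 (add /dn 50): {"dn":50,"l":[61,54,45,52,90],"n":10,"pvp":{"l":50,"upw":38},"tiv":[48,74,46,80]}
After op 5 (replace /dn 95): {"dn":95,"l":[61,54,45,52,90],"n":10,"pvp":{"l":50,"upw":38},"tiv":[48,74,46,80]}
Value at /dn: 95

Answer: 95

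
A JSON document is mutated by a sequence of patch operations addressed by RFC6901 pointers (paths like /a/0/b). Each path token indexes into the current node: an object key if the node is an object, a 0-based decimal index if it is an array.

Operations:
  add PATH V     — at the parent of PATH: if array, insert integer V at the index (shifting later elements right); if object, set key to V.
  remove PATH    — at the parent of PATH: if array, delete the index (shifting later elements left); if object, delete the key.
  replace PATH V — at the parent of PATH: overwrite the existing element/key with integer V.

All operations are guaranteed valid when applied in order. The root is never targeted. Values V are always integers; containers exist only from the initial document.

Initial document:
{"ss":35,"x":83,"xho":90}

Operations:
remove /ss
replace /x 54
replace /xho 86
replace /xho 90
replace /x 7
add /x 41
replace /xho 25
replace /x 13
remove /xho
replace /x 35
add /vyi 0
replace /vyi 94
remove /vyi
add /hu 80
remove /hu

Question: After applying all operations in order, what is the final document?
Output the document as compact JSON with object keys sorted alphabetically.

After op 1 (remove /ss): {"x":83,"xho":90}
After op 2 (replace /x 54): {"x":54,"xho":90}
After op 3 (replace /xho 86): {"x":54,"xho":86}
After op 4 (replace /xho 90): {"x":54,"xho":90}
After op 5 (replace /x 7): {"x":7,"xho":90}
After op 6 (add /x 41): {"x":41,"xho":90}
After op 7 (replace /xho 25): {"x":41,"xho":25}
After op 8 (replace /x 13): {"x":13,"xho":25}
After op 9 (remove /xho): {"x":13}
After op 10 (replace /x 35): {"x":35}
After op 11 (add /vyi 0): {"vyi":0,"x":35}
After op 12 (replace /vyi 94): {"vyi":94,"x":35}
After op 13 (remove /vyi): {"x":35}
After op 14 (add /hu 80): {"hu":80,"x":35}
After op 15 (remove /hu): {"x":35}

Answer: {"x":35}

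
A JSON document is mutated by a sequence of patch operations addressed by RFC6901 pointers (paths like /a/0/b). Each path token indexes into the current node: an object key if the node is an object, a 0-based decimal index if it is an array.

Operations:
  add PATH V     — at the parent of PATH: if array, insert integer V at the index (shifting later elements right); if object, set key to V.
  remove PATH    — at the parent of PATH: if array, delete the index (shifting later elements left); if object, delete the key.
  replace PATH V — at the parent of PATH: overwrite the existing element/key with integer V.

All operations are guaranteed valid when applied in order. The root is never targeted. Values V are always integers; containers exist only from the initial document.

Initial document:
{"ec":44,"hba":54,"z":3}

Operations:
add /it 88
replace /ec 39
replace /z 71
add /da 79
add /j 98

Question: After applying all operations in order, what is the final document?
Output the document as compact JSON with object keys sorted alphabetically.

After op 1 (add /it 88): {"ec":44,"hba":54,"it":88,"z":3}
After op 2 (replace /ec 39): {"ec":39,"hba":54,"it":88,"z":3}
After op 3 (replace /z 71): {"ec":39,"hba":54,"it":88,"z":71}
After op 4 (add /da 79): {"da":79,"ec":39,"hba":54,"it":88,"z":71}
After op 5 (add /j 98): {"da":79,"ec":39,"hba":54,"it":88,"j":98,"z":71}

Answer: {"da":79,"ec":39,"hba":54,"it":88,"j":98,"z":71}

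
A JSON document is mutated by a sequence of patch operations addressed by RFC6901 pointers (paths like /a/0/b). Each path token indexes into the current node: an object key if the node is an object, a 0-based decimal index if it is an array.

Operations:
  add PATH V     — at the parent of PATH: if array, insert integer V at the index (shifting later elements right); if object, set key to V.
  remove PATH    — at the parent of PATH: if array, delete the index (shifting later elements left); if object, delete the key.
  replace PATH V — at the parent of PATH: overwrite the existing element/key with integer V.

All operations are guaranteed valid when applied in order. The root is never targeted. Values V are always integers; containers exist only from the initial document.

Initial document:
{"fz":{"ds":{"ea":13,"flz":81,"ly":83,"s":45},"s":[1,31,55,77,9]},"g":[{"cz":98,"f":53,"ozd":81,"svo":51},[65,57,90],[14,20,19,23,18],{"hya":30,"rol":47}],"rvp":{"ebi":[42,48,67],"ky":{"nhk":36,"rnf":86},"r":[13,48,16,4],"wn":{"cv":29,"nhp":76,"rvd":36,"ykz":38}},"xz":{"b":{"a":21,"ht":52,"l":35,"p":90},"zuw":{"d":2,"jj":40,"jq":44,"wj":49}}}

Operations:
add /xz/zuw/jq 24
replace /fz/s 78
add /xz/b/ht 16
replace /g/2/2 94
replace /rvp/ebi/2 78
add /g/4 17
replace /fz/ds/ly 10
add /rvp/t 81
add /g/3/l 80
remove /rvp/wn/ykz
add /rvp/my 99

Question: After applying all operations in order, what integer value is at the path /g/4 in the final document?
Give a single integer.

Answer: 17

Derivation:
After op 1 (add /xz/zuw/jq 24): {"fz":{"ds":{"ea":13,"flz":81,"ly":83,"s":45},"s":[1,31,55,77,9]},"g":[{"cz":98,"f":53,"ozd":81,"svo":51},[65,57,90],[14,20,19,23,18],{"hya":30,"rol":47}],"rvp":{"ebi":[42,48,67],"ky":{"nhk":36,"rnf":86},"r":[13,48,16,4],"wn":{"cv":29,"nhp":76,"rvd":36,"ykz":38}},"xz":{"b":{"a":21,"ht":52,"l":35,"p":90},"zuw":{"d":2,"jj":40,"jq":24,"wj":49}}}
After op 2 (replace /fz/s 78): {"fz":{"ds":{"ea":13,"flz":81,"ly":83,"s":45},"s":78},"g":[{"cz":98,"f":53,"ozd":81,"svo":51},[65,57,90],[14,20,19,23,18],{"hya":30,"rol":47}],"rvp":{"ebi":[42,48,67],"ky":{"nhk":36,"rnf":86},"r":[13,48,16,4],"wn":{"cv":29,"nhp":76,"rvd":36,"ykz":38}},"xz":{"b":{"a":21,"ht":52,"l":35,"p":90},"zuw":{"d":2,"jj":40,"jq":24,"wj":49}}}
After op 3 (add /xz/b/ht 16): {"fz":{"ds":{"ea":13,"flz":81,"ly":83,"s":45},"s":78},"g":[{"cz":98,"f":53,"ozd":81,"svo":51},[65,57,90],[14,20,19,23,18],{"hya":30,"rol":47}],"rvp":{"ebi":[42,48,67],"ky":{"nhk":36,"rnf":86},"r":[13,48,16,4],"wn":{"cv":29,"nhp":76,"rvd":36,"ykz":38}},"xz":{"b":{"a":21,"ht":16,"l":35,"p":90},"zuw":{"d":2,"jj":40,"jq":24,"wj":49}}}
After op 4 (replace /g/2/2 94): {"fz":{"ds":{"ea":13,"flz":81,"ly":83,"s":45},"s":78},"g":[{"cz":98,"f":53,"ozd":81,"svo":51},[65,57,90],[14,20,94,23,18],{"hya":30,"rol":47}],"rvp":{"ebi":[42,48,67],"ky":{"nhk":36,"rnf":86},"r":[13,48,16,4],"wn":{"cv":29,"nhp":76,"rvd":36,"ykz":38}},"xz":{"b":{"a":21,"ht":16,"l":35,"p":90},"zuw":{"d":2,"jj":40,"jq":24,"wj":49}}}
After op 5 (replace /rvp/ebi/2 78): {"fz":{"ds":{"ea":13,"flz":81,"ly":83,"s":45},"s":78},"g":[{"cz":98,"f":53,"ozd":81,"svo":51},[65,57,90],[14,20,94,23,18],{"hya":30,"rol":47}],"rvp":{"ebi":[42,48,78],"ky":{"nhk":36,"rnf":86},"r":[13,48,16,4],"wn":{"cv":29,"nhp":76,"rvd":36,"ykz":38}},"xz":{"b":{"a":21,"ht":16,"l":35,"p":90},"zuw":{"d":2,"jj":40,"jq":24,"wj":49}}}
After op 6 (add /g/4 17): {"fz":{"ds":{"ea":13,"flz":81,"ly":83,"s":45},"s":78},"g":[{"cz":98,"f":53,"ozd":81,"svo":51},[65,57,90],[14,20,94,23,18],{"hya":30,"rol":47},17],"rvp":{"ebi":[42,48,78],"ky":{"nhk":36,"rnf":86},"r":[13,48,16,4],"wn":{"cv":29,"nhp":76,"rvd":36,"ykz":38}},"xz":{"b":{"a":21,"ht":16,"l":35,"p":90},"zuw":{"d":2,"jj":40,"jq":24,"wj":49}}}
After op 7 (replace /fz/ds/ly 10): {"fz":{"ds":{"ea":13,"flz":81,"ly":10,"s":45},"s":78},"g":[{"cz":98,"f":53,"ozd":81,"svo":51},[65,57,90],[14,20,94,23,18],{"hya":30,"rol":47},17],"rvp":{"ebi":[42,48,78],"ky":{"nhk":36,"rnf":86},"r":[13,48,16,4],"wn":{"cv":29,"nhp":76,"rvd":36,"ykz":38}},"xz":{"b":{"a":21,"ht":16,"l":35,"p":90},"zuw":{"d":2,"jj":40,"jq":24,"wj":49}}}
After op 8 (add /rvp/t 81): {"fz":{"ds":{"ea":13,"flz":81,"ly":10,"s":45},"s":78},"g":[{"cz":98,"f":53,"ozd":81,"svo":51},[65,57,90],[14,20,94,23,18],{"hya":30,"rol":47},17],"rvp":{"ebi":[42,48,78],"ky":{"nhk":36,"rnf":86},"r":[13,48,16,4],"t":81,"wn":{"cv":29,"nhp":76,"rvd":36,"ykz":38}},"xz":{"b":{"a":21,"ht":16,"l":35,"p":90},"zuw":{"d":2,"jj":40,"jq":24,"wj":49}}}
After op 9 (add /g/3/l 80): {"fz":{"ds":{"ea":13,"flz":81,"ly":10,"s":45},"s":78},"g":[{"cz":98,"f":53,"ozd":81,"svo":51},[65,57,90],[14,20,94,23,18],{"hya":30,"l":80,"rol":47},17],"rvp":{"ebi":[42,48,78],"ky":{"nhk":36,"rnf":86},"r":[13,48,16,4],"t":81,"wn":{"cv":29,"nhp":76,"rvd":36,"ykz":38}},"xz":{"b":{"a":21,"ht":16,"l":35,"p":90},"zuw":{"d":2,"jj":40,"jq":24,"wj":49}}}
After op 10 (remove /rvp/wn/ykz): {"fz":{"ds":{"ea":13,"flz":81,"ly":10,"s":45},"s":78},"g":[{"cz":98,"f":53,"ozd":81,"svo":51},[65,57,90],[14,20,94,23,18],{"hya":30,"l":80,"rol":47},17],"rvp":{"ebi":[42,48,78],"ky":{"nhk":36,"rnf":86},"r":[13,48,16,4],"t":81,"wn":{"cv":29,"nhp":76,"rvd":36}},"xz":{"b":{"a":21,"ht":16,"l":35,"p":90},"zuw":{"d":2,"jj":40,"jq":24,"wj":49}}}
After op 11 (add /rvp/my 99): {"fz":{"ds":{"ea":13,"flz":81,"ly":10,"s":45},"s":78},"g":[{"cz":98,"f":53,"ozd":81,"svo":51},[65,57,90],[14,20,94,23,18],{"hya":30,"l":80,"rol":47},17],"rvp":{"ebi":[42,48,78],"ky":{"nhk":36,"rnf":86},"my":99,"r":[13,48,16,4],"t":81,"wn":{"cv":29,"nhp":76,"rvd":36}},"xz":{"b":{"a":21,"ht":16,"l":35,"p":90},"zuw":{"d":2,"jj":40,"jq":24,"wj":49}}}
Value at /g/4: 17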